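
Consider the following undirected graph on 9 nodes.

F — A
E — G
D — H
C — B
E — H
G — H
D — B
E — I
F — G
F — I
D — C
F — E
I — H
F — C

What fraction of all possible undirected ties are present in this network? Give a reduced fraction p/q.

There are 14 edges and 9 nodes, so the maximum possible is C(9,2) = 36.
Density = 14/36 = 7/18.

7/18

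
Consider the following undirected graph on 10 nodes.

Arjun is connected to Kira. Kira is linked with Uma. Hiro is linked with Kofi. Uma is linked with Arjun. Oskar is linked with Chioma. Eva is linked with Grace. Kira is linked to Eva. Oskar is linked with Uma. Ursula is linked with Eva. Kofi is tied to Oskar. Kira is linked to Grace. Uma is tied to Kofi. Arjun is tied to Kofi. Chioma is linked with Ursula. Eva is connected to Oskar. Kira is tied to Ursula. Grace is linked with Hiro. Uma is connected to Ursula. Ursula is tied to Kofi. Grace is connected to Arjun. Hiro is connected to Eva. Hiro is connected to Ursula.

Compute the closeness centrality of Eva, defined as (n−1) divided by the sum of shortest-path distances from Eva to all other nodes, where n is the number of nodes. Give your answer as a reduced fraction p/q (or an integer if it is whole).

9/13

Distances from Eva: Arjun:2, Chioma:2, Grace:1, Hiro:1, Kira:1, Kofi:2, Oskar:1, Uma:2, Ursula:1. Sum = 13.
n = 10, so closeness = 9/13.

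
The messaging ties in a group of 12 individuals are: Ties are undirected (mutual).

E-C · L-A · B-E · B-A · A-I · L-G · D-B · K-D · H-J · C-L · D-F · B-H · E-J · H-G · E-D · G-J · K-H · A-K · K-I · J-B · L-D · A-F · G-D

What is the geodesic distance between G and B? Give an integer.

2

One shortest route is G – D – B, which uses 2 edges, and G and B are not directly tied, so nothing shorter exists. So d(G,B) = 2.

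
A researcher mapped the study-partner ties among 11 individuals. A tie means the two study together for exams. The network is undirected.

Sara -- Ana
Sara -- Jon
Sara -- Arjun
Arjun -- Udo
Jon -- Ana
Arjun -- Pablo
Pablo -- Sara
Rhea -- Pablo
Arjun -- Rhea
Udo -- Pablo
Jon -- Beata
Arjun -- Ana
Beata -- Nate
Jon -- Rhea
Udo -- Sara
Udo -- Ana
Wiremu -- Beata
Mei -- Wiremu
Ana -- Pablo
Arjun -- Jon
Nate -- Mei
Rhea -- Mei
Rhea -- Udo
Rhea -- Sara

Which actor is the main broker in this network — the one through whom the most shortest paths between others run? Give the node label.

Unnormalized betweenness of each node: Ana:1, Arjun:7/5, Beata:13/2, Jon:52/5, Mei:17/2, Nate:1/2, Pablo:2/5, Rhea:13, Sara:7/5, Udo:2/5, Wiremu:1/2.
Rhea has the largest value, 13, making it the main broker — the node through which the most shortest paths run.

Rhea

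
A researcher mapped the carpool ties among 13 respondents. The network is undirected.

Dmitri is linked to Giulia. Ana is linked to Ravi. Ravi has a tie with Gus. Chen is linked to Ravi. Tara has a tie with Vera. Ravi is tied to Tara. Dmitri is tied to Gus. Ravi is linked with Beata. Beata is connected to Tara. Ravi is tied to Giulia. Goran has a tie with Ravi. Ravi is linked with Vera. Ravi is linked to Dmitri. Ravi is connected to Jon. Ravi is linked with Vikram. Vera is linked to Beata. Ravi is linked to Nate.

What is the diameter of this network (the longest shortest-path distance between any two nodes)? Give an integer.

2

Eccentricity of each node (its greatest distance to any other): Ana:2, Beata:2, Chen:2, Dmitri:2, Giulia:2, Goran:2, Gus:2, Jon:2, Nate:2, Ravi:1, Tara:2, Vera:2, Vikram:2.
The maximum eccentricity is 2, realized for instance by the pair Vikram–Ana via Vikram – Ravi – Ana. So the diameter is 2.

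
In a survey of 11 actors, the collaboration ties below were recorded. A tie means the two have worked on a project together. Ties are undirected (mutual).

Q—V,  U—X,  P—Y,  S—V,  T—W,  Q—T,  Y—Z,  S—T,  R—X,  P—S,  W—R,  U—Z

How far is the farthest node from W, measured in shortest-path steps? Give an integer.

4

Distances from W: P:3, Q:2, R:1, S:2, T:1, U:3, V:3, X:2, Y:4, Z:4.
The largest is 4 (to Y and Z), so the eccentricity of W is 4.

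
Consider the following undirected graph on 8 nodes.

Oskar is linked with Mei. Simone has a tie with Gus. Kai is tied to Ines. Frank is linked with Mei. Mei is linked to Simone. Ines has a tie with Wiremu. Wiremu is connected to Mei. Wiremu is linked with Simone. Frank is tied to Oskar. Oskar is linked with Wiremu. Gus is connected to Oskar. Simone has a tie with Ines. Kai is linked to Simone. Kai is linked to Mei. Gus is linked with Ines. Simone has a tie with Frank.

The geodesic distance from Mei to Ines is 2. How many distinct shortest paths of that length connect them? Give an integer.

The shortest distance is 2. The length-2 paths are: Mei–Simone–Ines; Mei–Wiremu–Ines; Mei–Kai–Ines.
That gives 3 distinct shortest paths.

3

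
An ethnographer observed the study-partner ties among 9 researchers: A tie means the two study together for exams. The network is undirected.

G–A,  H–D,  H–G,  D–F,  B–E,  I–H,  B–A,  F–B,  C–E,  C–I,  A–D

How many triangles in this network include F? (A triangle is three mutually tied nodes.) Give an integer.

F's neighbors are B and D, but none of them are tied to each other, so no triangle contains F.

0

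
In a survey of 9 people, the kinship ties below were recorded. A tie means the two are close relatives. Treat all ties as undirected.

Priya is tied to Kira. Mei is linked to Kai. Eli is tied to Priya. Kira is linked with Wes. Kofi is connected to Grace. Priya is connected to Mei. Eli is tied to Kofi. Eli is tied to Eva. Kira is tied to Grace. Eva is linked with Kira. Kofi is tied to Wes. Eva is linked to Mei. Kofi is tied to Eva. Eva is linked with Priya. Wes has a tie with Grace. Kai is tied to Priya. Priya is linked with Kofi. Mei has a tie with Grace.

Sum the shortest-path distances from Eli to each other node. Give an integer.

13

Distances from Eli: Eva:1, Grace:2, Kai:2, Kira:2, Kofi:1, Mei:2, Priya:1, Wes:2.
Sum = 1 + 2 + 2 + 2 + 1 + 2 + 1 + 2 = 13.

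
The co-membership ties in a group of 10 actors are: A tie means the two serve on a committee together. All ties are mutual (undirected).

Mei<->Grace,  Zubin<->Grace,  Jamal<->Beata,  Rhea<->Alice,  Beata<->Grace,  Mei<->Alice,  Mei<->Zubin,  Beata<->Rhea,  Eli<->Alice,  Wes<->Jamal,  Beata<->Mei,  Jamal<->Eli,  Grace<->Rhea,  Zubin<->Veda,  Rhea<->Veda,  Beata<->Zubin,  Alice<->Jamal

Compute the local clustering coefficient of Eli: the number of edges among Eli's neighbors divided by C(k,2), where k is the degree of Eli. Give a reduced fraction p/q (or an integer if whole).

1

Eli's neighbors: Alice and Jamal (k = 2).
Possible neighbor pairs: C(2,2) = 1. Edges among them: Alice–Jamal → e = 1.
Clustering(Eli) = 1/1.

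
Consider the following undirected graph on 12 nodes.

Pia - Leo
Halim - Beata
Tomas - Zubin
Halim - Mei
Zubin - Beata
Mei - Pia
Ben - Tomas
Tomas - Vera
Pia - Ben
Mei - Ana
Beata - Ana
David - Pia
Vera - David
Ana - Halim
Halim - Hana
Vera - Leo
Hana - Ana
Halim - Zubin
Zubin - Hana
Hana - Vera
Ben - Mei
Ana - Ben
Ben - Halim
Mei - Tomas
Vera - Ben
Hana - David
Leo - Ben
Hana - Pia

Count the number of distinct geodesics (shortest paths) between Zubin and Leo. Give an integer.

The shortest distance is 3. The length-3 paths are: Zubin–Tomas–Vera–Leo; Zubin–Hana–Vera–Leo; Zubin–Halim–Ben–Leo; Zubin–Tomas–Ben–Leo; Zubin–Hana–Pia–Leo.
That gives 5 distinct shortest paths.

5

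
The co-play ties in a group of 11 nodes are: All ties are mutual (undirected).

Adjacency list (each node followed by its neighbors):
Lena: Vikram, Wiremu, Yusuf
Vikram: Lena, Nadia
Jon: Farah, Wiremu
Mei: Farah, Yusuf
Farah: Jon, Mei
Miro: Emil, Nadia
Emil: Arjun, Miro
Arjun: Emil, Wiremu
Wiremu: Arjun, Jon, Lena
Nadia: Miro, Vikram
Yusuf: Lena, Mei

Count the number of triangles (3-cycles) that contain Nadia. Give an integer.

Nadia's neighbors are Miro and Vikram, but none of them are tied to each other, so no triangle contains Nadia.

0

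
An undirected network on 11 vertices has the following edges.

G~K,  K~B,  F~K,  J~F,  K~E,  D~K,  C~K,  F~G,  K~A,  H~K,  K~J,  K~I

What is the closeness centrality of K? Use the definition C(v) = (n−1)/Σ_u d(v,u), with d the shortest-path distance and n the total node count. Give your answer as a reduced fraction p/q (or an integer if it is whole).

1

Distances from K: A:1, B:1, C:1, D:1, E:1, F:1, G:1, H:1, I:1, J:1. Sum = 10.
n = 11, so closeness = 10/10 = 1.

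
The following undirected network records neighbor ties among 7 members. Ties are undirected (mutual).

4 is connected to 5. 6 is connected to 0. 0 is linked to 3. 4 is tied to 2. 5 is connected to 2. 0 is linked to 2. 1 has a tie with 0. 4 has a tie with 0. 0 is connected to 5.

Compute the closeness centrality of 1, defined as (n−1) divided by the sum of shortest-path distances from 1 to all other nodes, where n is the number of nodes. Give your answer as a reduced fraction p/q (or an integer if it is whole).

Distances from 1: 0:1, 2:2, 3:2, 4:2, 5:2, 6:2. Sum = 11.
n = 7, so closeness = 6/11.

6/11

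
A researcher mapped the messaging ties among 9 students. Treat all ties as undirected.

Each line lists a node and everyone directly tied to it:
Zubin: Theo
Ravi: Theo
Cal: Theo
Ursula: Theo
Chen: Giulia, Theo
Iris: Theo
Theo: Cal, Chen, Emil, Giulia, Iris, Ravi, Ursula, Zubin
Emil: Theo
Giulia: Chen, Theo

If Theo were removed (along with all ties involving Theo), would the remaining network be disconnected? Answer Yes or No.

Removing Theo leaves {Ursula} with no path to {Zubin}, so the network splits into 7 components. Theo is a cut vertex.

Yes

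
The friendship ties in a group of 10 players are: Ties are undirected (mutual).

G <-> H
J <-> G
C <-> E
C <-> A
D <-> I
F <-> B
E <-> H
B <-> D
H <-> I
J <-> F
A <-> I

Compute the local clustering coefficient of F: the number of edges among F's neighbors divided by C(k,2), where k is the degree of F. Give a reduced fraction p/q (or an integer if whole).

F's neighbors: B and J (k = 2).
Possible neighbor pairs: C(2,2) = 1. Edges among them: none → e = 0.
Clustering(F) = 0/1.

0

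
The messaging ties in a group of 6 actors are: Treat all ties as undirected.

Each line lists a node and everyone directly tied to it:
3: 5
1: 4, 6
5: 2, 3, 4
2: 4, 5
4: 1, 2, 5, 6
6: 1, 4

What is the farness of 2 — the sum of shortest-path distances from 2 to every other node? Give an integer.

Distances from 2: 1:2, 3:2, 4:1, 5:1, 6:2.
Sum = 2 + 2 + 1 + 1 + 2 = 8.

8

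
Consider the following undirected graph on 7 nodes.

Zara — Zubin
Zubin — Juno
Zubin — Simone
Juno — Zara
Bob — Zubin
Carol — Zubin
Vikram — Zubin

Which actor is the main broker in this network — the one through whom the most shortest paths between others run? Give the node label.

Zubin

Unnormalized betweenness of each node: Bob:0, Carol:0, Juno:0, Simone:0, Vikram:0, Zara:0, Zubin:14.
Zubin has the largest value, 14, making it the main broker — the node through which the most shortest paths run.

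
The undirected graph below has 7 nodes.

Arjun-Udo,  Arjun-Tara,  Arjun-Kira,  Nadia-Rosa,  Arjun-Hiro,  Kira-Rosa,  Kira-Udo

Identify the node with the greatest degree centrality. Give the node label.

Degrees — Arjun:4, Hiro:1, Kira:3, Nadia:1, Rosa:2, Tara:1, Udo:2.
The maximum is 4, attained only by Arjun.

Arjun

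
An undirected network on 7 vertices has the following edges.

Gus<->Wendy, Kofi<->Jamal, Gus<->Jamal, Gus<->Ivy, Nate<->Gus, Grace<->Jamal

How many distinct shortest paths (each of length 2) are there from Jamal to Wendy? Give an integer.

The shortest distance is 2, and the only length-2 path is Jamal–Gus–Wendy. So there is exactly 1 shortest path.

1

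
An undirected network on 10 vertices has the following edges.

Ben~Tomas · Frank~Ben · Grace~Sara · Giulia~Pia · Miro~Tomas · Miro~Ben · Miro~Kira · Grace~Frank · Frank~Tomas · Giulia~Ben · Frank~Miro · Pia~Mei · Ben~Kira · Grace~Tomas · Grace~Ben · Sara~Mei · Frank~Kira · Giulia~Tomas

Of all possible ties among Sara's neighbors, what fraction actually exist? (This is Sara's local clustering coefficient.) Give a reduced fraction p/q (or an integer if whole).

Sara's neighbors: Grace and Mei (k = 2).
Possible neighbor pairs: C(2,2) = 1. Edges among them: none → e = 0.
Clustering(Sara) = 0/1.

0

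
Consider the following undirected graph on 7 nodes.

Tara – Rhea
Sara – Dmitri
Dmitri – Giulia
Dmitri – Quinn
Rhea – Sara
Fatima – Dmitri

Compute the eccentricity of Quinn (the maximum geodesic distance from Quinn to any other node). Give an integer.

4

Distances from Quinn: Dmitri:1, Fatima:2, Giulia:2, Rhea:3, Sara:2, Tara:4.
The largest is 4 (to Tara), so the eccentricity of Quinn is 4.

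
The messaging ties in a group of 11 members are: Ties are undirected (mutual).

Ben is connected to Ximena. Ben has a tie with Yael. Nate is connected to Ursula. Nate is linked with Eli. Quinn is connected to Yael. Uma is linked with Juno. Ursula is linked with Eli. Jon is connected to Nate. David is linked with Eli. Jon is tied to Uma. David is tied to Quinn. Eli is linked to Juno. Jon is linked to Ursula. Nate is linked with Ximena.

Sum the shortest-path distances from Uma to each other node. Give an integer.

27

Distances from Uma: Ben:4, David:3, Eli:2, Jon:1, Juno:1, Nate:2, Quinn:4, Ursula:2, Ximena:3, Yael:5.
Sum = 4 + 3 + 2 + 1 + 1 + 2 + 4 + 2 + 3 + 5 = 27.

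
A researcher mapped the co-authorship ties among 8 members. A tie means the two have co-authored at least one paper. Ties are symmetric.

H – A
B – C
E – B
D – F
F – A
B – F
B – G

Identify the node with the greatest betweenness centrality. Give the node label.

B

Unnormalized betweenness of each node: A:6, B:15, C:0, D:0, E:0, F:14, G:0, H:0.
B has the largest value, 15, making it the main broker — the node through which the most shortest paths run.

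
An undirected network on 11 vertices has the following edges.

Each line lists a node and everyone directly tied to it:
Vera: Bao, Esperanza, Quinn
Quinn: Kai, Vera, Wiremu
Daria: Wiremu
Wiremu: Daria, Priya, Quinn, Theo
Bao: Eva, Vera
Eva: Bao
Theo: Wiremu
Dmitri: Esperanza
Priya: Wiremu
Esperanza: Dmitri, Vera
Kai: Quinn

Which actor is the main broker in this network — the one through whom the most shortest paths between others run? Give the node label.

Quinn

Unnormalized betweenness of each node: Bao:9, Daria:0, Dmitri:0, Esperanza:9, Eva:0, Kai:0, Priya:0, Quinn:29, Theo:0, Vera:28, Wiremu:24.
Quinn has the largest value, 29, making it the main broker — the node through which the most shortest paths run.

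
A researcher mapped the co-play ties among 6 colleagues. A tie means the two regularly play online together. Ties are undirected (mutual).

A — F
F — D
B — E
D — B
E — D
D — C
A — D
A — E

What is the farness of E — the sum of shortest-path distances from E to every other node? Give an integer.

7

Distances from E: A:1, B:1, C:2, D:1, F:2.
Sum = 1 + 1 + 2 + 1 + 2 = 7.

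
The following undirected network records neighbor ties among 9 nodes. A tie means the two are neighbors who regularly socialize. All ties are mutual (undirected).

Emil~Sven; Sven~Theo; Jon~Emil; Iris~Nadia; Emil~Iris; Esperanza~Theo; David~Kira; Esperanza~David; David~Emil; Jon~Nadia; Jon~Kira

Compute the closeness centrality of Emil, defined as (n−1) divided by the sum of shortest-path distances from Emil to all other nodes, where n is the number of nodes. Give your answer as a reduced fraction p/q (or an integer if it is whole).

Distances from Emil: David:1, Esperanza:2, Iris:1, Jon:1, Kira:2, Nadia:2, Sven:1, Theo:2. Sum = 12.
n = 9, so closeness = 8/12 = 2/3.

2/3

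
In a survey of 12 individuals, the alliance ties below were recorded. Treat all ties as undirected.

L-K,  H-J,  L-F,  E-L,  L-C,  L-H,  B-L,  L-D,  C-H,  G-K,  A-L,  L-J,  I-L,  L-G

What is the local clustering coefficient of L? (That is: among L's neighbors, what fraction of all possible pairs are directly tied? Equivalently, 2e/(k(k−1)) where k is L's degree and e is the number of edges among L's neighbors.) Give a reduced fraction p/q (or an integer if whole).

3/55

L's neighbors: A, B, C, D, E, F, G, H, I, J, and K (k = 11).
Possible neighbor pairs: C(11,2) = 55. Edges among them: C–H, G–K, H–J → e = 3.
Clustering(L) = 3/55.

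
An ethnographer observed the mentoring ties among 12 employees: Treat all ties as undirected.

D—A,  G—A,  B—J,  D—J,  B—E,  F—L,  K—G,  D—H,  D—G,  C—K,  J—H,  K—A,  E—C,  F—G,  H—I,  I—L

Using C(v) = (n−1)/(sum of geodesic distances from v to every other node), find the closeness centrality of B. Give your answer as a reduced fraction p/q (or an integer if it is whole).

Distances from B: A:3, C:2, D:2, E:1, F:4, G:3, H:2, I:3, J:1, K:3, L:4. Sum = 28.
n = 12, so closeness = 11/28.

11/28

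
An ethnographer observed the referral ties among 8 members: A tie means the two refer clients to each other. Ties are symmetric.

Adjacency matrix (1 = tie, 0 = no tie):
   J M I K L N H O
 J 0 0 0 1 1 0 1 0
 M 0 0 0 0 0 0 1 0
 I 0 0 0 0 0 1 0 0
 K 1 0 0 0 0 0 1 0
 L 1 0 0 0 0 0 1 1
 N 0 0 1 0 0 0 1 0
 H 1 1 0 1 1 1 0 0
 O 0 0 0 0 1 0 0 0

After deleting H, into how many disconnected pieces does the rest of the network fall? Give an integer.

3

Without H, the remaining ties split the others into: {J, K, L, O}; {M}; {I, N}.
That's 3 separate components.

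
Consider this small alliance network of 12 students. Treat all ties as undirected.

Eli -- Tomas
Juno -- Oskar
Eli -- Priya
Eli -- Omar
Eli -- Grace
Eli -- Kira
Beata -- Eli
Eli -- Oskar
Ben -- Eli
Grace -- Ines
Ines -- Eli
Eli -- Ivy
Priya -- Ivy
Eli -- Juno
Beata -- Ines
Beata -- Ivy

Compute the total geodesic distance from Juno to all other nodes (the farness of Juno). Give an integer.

20

Distances from Juno: Beata:2, Ben:2, Eli:1, Grace:2, Ines:2, Ivy:2, Kira:2, Omar:2, Oskar:1, Priya:2, Tomas:2.
Sum = 2 + 2 + 1 + 2 + 2 + 2 + 2 + 2 + 1 + 2 + 2 = 20.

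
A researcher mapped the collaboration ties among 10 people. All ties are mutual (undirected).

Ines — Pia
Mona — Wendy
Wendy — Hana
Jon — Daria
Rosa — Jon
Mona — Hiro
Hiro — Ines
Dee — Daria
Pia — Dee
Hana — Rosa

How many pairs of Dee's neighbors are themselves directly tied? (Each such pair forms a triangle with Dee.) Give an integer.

0

Dee's neighbors are Daria and Pia, but none of them are tied to each other, so no triangle contains Dee.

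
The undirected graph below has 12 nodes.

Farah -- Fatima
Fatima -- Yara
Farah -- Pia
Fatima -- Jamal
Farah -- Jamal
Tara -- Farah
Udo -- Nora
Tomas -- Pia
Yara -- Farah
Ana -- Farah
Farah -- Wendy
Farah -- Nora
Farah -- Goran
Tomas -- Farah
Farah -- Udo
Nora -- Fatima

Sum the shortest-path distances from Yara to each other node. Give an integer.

Distances from Yara: Ana:2, Farah:1, Fatima:1, Goran:2, Jamal:2, Nora:2, Pia:2, Tara:2, Tomas:2, Udo:2, Wendy:2.
Sum = 2 + 1 + 1 + 2 + 2 + 2 + 2 + 2 + 2 + 2 + 2 = 20.

20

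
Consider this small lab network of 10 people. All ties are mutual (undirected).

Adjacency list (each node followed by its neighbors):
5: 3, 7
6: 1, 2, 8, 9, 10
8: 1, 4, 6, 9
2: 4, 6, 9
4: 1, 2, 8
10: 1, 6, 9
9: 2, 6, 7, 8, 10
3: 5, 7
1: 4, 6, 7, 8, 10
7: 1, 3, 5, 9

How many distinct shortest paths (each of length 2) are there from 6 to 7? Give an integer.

The shortest distance is 2. The length-2 paths are: 6–1–7; 6–9–7.
That gives 2 distinct shortest paths.

2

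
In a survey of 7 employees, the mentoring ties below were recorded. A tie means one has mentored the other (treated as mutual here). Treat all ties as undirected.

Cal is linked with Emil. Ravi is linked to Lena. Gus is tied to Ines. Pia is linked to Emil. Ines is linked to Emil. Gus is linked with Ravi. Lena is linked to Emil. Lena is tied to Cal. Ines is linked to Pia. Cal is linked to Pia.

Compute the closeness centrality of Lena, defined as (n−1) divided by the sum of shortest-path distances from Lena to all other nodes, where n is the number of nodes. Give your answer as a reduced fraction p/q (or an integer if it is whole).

Distances from Lena: Cal:1, Emil:1, Gus:2, Ines:2, Pia:2, Ravi:1. Sum = 9.
n = 7, so closeness = 6/9 = 2/3.

2/3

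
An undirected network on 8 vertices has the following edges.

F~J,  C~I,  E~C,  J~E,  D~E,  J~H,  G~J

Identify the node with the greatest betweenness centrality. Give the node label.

Unnormalized betweenness of each node: C:6, D:0, E:14, F:0, G:0, H:0, I:0, J:15.
J has the largest value, 15, making it the main broker — the node through which the most shortest paths run.

J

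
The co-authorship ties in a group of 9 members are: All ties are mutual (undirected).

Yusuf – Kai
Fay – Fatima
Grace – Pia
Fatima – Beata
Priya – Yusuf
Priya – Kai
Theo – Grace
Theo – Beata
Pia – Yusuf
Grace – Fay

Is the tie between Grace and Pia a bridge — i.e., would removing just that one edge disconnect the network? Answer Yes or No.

Yes

Without the Grace–Pia edge there is no alternate route between Grace and Pia, so the network disconnects. It is a bridge.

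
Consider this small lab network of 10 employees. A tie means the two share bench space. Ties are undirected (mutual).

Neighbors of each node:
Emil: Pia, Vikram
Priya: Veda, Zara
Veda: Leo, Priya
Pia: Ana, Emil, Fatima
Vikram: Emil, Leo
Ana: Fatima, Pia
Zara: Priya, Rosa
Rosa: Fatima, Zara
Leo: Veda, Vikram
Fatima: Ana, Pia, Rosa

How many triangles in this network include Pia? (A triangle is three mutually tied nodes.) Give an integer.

Pia's neighbors: Ana, Emil, and Fatima.
Neighbor pairs that are themselves tied: Pia–Ana–Fatima. Each forms one triangle with Pia, for 1 in total.

1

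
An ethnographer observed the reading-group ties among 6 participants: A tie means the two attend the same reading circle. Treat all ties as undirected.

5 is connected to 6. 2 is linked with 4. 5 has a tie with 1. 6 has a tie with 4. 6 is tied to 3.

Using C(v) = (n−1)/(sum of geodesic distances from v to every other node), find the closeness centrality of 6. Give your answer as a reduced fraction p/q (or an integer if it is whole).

Distances from 6: 1:2, 2:2, 3:1, 4:1, 5:1. Sum = 7.
n = 6, so closeness = 5/7.

5/7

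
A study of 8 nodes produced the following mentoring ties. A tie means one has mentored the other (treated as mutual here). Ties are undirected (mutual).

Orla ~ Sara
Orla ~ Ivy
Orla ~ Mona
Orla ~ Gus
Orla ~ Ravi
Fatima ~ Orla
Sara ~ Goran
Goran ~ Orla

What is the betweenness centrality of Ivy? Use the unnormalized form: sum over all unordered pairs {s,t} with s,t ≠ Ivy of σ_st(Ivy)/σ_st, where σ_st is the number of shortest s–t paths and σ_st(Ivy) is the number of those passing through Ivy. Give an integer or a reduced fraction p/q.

0

No shortest path between any pair of other nodes passes through Ivy.
Summing the contributions gives betweenness(Ivy) = 0.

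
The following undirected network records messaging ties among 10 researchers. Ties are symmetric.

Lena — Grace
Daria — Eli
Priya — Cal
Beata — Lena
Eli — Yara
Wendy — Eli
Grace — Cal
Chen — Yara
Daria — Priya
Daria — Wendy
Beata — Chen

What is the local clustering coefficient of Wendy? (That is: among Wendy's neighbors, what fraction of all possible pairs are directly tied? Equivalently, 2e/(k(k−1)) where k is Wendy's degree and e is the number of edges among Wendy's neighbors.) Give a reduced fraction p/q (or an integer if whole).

Wendy's neighbors: Daria and Eli (k = 2).
Possible neighbor pairs: C(2,2) = 1. Edges among them: Daria–Eli → e = 1.
Clustering(Wendy) = 1/1.

1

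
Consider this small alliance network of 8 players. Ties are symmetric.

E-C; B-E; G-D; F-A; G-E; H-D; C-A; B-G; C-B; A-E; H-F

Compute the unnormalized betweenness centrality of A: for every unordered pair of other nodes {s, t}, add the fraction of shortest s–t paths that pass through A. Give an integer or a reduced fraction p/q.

5

Pairs whose geodesics pass through A — G–F: 1/2; B–F: 2/2; E–F: 1; E–H: 1/2; C–F: 1; C–H: 1.
All other pairs contribute 0.
Summing the contributions gives betweenness(A) = 5.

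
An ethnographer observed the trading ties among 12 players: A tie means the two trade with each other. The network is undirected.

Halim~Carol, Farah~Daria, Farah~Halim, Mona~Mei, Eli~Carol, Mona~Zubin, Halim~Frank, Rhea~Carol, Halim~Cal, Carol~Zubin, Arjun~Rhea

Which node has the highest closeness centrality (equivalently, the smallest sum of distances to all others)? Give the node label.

Farness (sum of distances to all others) for each node — Arjun:38, Cal:32, Carol:20, Daria:40, Eli:30, Farah:30, Frank:32, Halim:22, Mei:44, Mona:34, Rhea:28, Zubin:26.
The smallest farness is 20, for Carol, so Carol has the highest closeness.

Carol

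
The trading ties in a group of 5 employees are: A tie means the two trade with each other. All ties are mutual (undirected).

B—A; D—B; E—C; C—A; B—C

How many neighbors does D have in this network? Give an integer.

1

D is directly tied to B. That is 1 neighbor, so the degree of D is 1.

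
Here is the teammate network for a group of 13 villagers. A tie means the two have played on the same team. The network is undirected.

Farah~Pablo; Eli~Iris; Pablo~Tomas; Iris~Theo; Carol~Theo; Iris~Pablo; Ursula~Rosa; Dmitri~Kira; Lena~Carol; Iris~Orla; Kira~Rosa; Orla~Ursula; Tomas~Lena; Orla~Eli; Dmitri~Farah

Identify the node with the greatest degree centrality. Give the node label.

Iris

Degrees — Carol:2, Dmitri:2, Eli:2, Farah:2, Iris:4, Kira:2, Lena:2, Orla:3, Pablo:3, Rosa:2, Theo:2, Tomas:2, Ursula:2.
The maximum is 4, attained only by Iris.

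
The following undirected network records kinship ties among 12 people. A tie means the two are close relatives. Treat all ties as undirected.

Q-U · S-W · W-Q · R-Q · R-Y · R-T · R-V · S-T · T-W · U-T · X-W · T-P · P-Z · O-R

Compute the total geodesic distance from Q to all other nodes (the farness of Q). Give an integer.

22

Distances from Q: O:2, P:3, R:1, S:2, T:2, U:1, V:2, W:1, X:2, Y:2, Z:4.
Sum = 2 + 3 + 1 + 2 + 2 + 1 + 2 + 1 + 2 + 2 + 4 = 22.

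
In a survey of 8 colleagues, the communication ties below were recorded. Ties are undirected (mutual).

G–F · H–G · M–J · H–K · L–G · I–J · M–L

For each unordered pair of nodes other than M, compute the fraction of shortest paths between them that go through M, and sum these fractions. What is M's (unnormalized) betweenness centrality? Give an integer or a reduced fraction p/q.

Pairs whose geodesics pass through M — K–J: 1; K–I: 1; G–J: 1; G–I: 1; L–J: 1; L–I: 1; J–F: 1; J–H: 1; F–I: 1; I–H: 1.
All other pairs contribute 0.
Summing the contributions gives betweenness(M) = 10.

10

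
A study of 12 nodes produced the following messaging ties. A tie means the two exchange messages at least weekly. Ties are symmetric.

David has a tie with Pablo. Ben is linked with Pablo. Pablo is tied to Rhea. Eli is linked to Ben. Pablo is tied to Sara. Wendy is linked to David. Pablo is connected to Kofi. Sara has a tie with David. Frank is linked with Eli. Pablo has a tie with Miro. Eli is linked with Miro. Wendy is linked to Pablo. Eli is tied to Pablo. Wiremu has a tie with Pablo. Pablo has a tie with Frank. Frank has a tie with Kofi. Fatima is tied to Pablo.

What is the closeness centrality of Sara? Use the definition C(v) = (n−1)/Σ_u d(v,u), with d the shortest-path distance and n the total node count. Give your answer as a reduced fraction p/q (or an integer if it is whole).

11/20

Distances from Sara: Ben:2, David:1, Eli:2, Fatima:2, Frank:2, Kofi:2, Miro:2, Pablo:1, Rhea:2, Wendy:2, Wiremu:2. Sum = 20.
n = 12, so closeness = 11/20.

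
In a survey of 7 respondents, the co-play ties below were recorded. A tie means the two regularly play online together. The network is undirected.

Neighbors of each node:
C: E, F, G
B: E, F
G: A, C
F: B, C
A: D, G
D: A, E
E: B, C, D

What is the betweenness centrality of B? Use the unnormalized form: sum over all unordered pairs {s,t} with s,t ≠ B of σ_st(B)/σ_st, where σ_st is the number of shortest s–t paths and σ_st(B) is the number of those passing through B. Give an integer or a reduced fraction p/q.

1

Pairs whose geodesics pass through B — F–E: 1/2; F–D: 1/2.
All other pairs contribute 0.
Summing the contributions gives betweenness(B) = 1.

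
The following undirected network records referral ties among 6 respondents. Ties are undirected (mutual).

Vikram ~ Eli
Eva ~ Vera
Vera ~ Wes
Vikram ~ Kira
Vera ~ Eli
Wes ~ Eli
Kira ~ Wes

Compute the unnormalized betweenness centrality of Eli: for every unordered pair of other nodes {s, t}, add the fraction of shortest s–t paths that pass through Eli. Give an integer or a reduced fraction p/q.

Pairs whose geodesics pass through Eli — Vikram–Vera: 1; Vikram–Wes: 1/2; Vikram–Eva: 1.
All other pairs contribute 0.
Summing the contributions gives betweenness(Eli) = 5/2.

5/2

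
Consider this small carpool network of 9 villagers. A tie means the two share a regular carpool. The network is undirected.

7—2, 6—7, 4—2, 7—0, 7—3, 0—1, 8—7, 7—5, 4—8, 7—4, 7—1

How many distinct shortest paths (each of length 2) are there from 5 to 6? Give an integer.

The shortest distance is 2, and the only length-2 path is 5–7–6. So there is exactly 1 shortest path.

1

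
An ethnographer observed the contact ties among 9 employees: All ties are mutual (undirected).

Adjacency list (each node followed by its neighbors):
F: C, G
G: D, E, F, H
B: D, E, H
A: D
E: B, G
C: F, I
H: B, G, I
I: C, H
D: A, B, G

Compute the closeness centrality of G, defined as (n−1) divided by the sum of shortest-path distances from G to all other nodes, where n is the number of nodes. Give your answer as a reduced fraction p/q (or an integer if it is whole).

Distances from G: A:2, B:2, C:2, D:1, E:1, F:1, H:1, I:2. Sum = 12.
n = 9, so closeness = 8/12 = 2/3.

2/3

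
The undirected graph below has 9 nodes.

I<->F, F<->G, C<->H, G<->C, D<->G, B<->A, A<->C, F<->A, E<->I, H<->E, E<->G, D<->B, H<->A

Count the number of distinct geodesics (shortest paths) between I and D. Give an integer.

The shortest distance is 3. The length-3 paths are: I–F–G–D; I–E–G–D.
That gives 2 distinct shortest paths.

2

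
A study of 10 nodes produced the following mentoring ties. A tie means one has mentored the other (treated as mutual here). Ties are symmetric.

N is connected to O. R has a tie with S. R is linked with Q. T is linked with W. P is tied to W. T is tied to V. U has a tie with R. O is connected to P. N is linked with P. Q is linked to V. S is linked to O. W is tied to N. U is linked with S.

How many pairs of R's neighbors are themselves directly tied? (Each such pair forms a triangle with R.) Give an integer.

R's neighbors: Q, S, and U.
Neighbor pairs that are themselves tied: R–S–U. Each forms one triangle with R, for 1 in total.

1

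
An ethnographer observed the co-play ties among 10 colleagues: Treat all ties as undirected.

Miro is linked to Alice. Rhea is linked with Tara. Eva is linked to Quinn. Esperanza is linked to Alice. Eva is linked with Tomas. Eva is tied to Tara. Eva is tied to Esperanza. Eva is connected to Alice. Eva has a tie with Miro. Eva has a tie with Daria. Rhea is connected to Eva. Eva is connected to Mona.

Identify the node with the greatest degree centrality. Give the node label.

Degrees — Alice:3, Daria:1, Esperanza:2, Eva:9, Miro:2, Mona:1, Quinn:1, Rhea:2, Tara:2, Tomas:1.
The maximum is 9, attained only by Eva.

Eva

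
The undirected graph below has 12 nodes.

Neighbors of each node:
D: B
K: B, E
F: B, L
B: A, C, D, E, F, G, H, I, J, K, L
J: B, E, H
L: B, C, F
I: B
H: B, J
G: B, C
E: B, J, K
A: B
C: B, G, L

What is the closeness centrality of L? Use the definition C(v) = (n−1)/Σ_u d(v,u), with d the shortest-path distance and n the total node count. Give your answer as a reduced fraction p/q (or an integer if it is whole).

Distances from L: A:2, B:1, C:1, D:2, E:2, F:1, G:2, H:2, I:2, J:2, K:2. Sum = 19.
n = 12, so closeness = 11/19.

11/19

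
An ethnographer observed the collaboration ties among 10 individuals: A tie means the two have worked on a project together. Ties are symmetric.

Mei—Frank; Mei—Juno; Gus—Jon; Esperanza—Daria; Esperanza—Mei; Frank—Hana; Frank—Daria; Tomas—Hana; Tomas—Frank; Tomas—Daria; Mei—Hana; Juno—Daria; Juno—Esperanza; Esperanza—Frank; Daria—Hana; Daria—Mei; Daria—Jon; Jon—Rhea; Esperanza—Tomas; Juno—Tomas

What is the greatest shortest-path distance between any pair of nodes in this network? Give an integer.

3

Eccentricity of each node (its greatest distance to any other): Daria:2, Esperanza:3, Frank:3, Gus:3, Hana:3, Jon:2, Juno:3, Mei:3, Rhea:3, Tomas:3.
The maximum eccentricity is 3, realized for instance by the pair Frank–Gus via Frank – Daria – Jon – Gus. So the diameter is 3.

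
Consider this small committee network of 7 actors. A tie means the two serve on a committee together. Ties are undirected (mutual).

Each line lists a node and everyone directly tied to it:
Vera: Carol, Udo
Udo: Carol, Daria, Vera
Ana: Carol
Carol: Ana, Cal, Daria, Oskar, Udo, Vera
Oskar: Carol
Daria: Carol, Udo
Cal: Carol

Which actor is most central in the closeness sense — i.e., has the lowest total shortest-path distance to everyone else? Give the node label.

Farness (sum of distances to all others) for each node — Ana:11, Cal:11, Carol:6, Daria:10, Oskar:11, Udo:9, Vera:10.
The smallest farness is 6, for Carol, so Carol has the highest closeness.

Carol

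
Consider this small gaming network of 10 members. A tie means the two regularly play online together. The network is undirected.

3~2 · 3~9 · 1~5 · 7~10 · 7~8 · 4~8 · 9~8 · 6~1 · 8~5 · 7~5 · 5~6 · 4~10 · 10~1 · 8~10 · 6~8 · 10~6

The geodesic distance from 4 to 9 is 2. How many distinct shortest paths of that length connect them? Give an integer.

The shortest distance is 2, and the only length-2 path is 4–8–9. So there is exactly 1 shortest path.

1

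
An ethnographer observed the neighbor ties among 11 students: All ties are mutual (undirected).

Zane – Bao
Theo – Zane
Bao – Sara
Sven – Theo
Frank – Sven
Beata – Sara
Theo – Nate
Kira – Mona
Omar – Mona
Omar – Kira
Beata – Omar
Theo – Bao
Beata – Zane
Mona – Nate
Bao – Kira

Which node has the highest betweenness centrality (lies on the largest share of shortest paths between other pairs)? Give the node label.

Unnormalized betweenness of each node: Bao:34/3, Beata:13/3, Frank:0, Kira:23/6, Mona:7/2, Nate:13/3, Omar:10/3, Sara:1/2, Sven:9, Theo:119/6, Zane:5.
Theo has the largest value, 119/6, making it the main broker — the node through which the most shortest paths run.

Theo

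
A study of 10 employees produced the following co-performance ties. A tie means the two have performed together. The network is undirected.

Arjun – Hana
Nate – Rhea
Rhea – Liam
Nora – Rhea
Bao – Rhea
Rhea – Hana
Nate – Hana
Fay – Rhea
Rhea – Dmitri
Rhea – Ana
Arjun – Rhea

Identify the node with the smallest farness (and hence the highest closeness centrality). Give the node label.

Rhea

Farness (sum of distances to all others) for each node — Ana:17, Arjun:16, Bao:17, Dmitri:17, Fay:17, Hana:15, Liam:17, Nate:16, Nora:17, Rhea:9.
The smallest farness is 9, for Rhea, so Rhea has the highest closeness.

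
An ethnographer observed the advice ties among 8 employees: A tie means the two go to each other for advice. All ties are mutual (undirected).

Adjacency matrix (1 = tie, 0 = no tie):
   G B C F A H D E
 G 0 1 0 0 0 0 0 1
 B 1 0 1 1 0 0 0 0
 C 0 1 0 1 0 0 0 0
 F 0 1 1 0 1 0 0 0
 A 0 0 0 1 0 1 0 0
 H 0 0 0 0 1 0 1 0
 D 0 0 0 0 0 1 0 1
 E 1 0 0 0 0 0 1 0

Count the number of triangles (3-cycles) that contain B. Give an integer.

B's neighbors: C, F, and G.
Neighbor pairs that are themselves tied: B–C–F. Each forms one triangle with B, for 1 in total.

1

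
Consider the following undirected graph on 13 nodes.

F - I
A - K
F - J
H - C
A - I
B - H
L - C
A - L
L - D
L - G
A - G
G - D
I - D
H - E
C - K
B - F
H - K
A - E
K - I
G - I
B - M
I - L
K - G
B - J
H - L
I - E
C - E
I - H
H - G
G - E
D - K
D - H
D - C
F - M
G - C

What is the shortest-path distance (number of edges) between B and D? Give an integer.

One shortest route is B – H – D, which uses 2 edges, and B and D are not directly tied, so nothing shorter exists. So d(B,D) = 2.

2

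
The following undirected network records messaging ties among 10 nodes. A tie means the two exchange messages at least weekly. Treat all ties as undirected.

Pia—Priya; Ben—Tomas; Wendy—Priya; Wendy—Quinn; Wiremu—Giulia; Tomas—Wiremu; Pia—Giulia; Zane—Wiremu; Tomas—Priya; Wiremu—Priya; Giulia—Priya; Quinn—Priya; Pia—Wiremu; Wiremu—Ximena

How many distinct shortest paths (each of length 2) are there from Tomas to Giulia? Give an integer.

The shortest distance is 2. The length-2 paths are: Tomas–Priya–Giulia; Tomas–Wiremu–Giulia.
That gives 2 distinct shortest paths.

2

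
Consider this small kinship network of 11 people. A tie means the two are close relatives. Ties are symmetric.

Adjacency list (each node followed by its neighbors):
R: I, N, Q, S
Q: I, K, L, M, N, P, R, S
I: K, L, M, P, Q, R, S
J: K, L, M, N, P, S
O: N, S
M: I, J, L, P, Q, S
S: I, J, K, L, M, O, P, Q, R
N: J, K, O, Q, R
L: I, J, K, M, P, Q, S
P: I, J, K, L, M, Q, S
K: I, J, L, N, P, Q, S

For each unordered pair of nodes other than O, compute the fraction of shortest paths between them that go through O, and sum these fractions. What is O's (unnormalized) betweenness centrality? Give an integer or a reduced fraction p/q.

1/5

Pairs whose geodesics pass through O — S–N: 1/5.
All other pairs contribute 0.
Summing the contributions gives betweenness(O) = 1/5.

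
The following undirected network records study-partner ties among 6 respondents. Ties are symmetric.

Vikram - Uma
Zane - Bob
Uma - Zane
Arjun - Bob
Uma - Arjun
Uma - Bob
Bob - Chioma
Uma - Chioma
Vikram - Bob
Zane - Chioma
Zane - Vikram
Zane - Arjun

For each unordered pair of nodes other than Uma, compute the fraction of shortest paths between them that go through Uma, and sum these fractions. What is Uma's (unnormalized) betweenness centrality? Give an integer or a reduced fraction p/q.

1

Pairs whose geodesics pass through Uma — Vikram–Arjun: 1/3; Vikram–Chioma: 1/3; Arjun–Chioma: 1/3.
All other pairs contribute 0.
Summing the contributions gives betweenness(Uma) = 1.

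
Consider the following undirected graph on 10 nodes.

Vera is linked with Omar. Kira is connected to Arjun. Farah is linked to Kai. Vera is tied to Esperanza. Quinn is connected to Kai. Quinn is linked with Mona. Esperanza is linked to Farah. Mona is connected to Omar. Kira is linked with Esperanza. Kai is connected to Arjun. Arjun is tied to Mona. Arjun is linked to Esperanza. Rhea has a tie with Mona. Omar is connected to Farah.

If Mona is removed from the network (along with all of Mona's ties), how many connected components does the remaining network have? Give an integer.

Without Mona, the remaining ties split the others into: {Arjun, Esperanza, Farah, Kai, Kira, Omar, Quinn, Vera}; {Rhea}.
That's 2 separate components.

2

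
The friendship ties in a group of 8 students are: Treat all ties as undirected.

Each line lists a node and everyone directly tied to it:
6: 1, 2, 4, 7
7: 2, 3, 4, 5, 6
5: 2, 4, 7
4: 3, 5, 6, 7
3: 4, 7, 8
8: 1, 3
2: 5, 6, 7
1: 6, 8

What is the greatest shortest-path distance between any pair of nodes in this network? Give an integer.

Eccentricity of each node (its greatest distance to any other): 1:3, 2:3, 3:2, 4:2, 5:3, 6:2, 7:2, 8:3.
The maximum eccentricity is 3, realized for instance by the pair 1–5 via 1 – 6 – 7 – 5. So the diameter is 3.

3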